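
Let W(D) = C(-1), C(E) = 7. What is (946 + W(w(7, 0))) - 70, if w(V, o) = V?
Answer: 883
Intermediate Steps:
W(D) = 7
(946 + W(w(7, 0))) - 70 = (946 + 7) - 70 = 953 - 70 = 883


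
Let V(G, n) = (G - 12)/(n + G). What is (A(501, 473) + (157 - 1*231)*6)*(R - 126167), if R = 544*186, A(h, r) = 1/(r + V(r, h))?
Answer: 5115404108234/461163 ≈ 1.1092e+7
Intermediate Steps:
V(G, n) = (-12 + G)/(G + n)
A(h, r) = 1/(r + (-12 + r)/(h + r)) (A(h, r) = 1/(r + (-12 + r)/(r + h)) = 1/(r + (-12 + r)/(h + r)))
R = 101184
(A(501, 473) + (157 - 1*231)*6)*(R - 126167) = ((501 + 473)/(-12 + 473 + 473*(501 + 473)) + (157 - 1*231)*6)*(101184 - 126167) = (974/(-12 + 473 + 473*974) + (157 - 231)*6)*(-24983) = (974/(-12 + 473 + 460702) - 74*6)*(-24983) = (974/461163 - 444)*(-24983) = -204755398/461163*(-24983) = 5115404108234/461163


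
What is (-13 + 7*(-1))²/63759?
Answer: 400/63759 ≈ 0.0062736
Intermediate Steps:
(-13 + 7*(-1))²/63759 = (-13 - 7)²*(1/63759) = (-20)²*(1/63759) = 400*(1/63759) = 400/63759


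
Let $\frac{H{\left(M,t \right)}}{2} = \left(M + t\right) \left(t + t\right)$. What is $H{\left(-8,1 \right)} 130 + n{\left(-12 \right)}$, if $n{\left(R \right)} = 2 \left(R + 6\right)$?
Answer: $-3652$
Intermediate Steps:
$n{\left(R \right)} = 12 + 2 R$ ($n{\left(R \right)} = 2 \left(6 + R\right) = 12 + 2 R$)
$H{\left(M,t \right)} = 4 t \left(M + t\right)$ ($H{\left(M,t \right)} = 2 \left(M + t\right) \left(t + t\right) = 2 \left(M + t\right) 2 t = 2 \cdot 2 t \left(M + t\right) = 4 t \left(M + t\right)$)
$H{\left(-8,1 \right)} 130 + n{\left(-12 \right)} = 4 \cdot 1 \left(-8 + 1\right) 130 + \left(12 + 2 \left(-12\right)\right) = 4 \cdot 1 \left(-7\right) 130 + \left(12 - 24\right) = \left(-28\right) 130 - 12 = -3640 - 12 = -3652$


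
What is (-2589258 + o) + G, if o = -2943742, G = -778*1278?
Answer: -6527284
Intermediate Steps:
G = -994284
(-2589258 + o) + G = (-2589258 - 2943742) - 994284 = -5533000 - 994284 = -6527284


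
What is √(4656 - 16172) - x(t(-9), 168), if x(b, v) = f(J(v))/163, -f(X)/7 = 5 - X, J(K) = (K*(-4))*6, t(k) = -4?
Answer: 28259/163 + 2*I*√2879 ≈ 173.37 + 107.31*I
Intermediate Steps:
J(K) = -24*K (J(K) = -4*K*6 = -24*K)
f(X) = -35 + 7*X (f(X) = -7*(5 - X) = -35 + 7*X)
x(b, v) = -35/163 - 168*v/163 (x(b, v) = (-35 + 7*(-24*v))/163 = (-35 - 168*v)*(1/163) = -35/163 - 168*v/163)
√(4656 - 16172) - x(t(-9), 168) = √(4656 - 16172) - (-35/163 - 168/163*168) = √(-11516) - (-35/163 - 28224/163) = 2*I*√2879 - 1*(-28259/163) = 2*I*√2879 + 28259/163 = 28259/163 + 2*I*√2879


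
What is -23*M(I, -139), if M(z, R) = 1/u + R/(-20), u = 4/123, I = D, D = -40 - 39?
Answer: -8671/10 ≈ -867.10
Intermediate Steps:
D = -79
I = -79
u = 4/123 (u = 4*(1/123) = 4/123 ≈ 0.032520)
M(z, R) = 123/4 - R/20 (M(z, R) = 1/(4/123) + R/(-20) = 1*(123/4) + R*(-1/20) = 123/4 - R/20)
-23*M(I, -139) = -23*(123/4 - 1/20*(-139)) = -23*(123/4 + 139/20) = -23*377/10 = -8671/10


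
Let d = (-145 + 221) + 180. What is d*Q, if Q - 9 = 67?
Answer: 19456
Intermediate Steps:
Q = 76 (Q = 9 + 67 = 76)
d = 256 (d = 76 + 180 = 256)
d*Q = 256*76 = 19456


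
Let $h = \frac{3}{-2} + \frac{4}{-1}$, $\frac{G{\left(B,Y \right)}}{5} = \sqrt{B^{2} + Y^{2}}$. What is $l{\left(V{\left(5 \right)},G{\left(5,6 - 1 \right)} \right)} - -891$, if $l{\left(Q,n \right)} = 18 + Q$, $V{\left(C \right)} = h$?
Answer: $\frac{1807}{2} \approx 903.5$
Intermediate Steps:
$G{\left(B,Y \right)} = 5 \sqrt{B^{2} + Y^{2}}$
$h = - \frac{11}{2}$ ($h = 3 \left(- \frac{1}{2}\right) + 4 \left(-1\right) = - \frac{3}{2} - 4 = - \frac{11}{2} \approx -5.5$)
$V{\left(C \right)} = - \frac{11}{2}$
$l{\left(V{\left(5 \right)},G{\left(5,6 - 1 \right)} \right)} - -891 = \left(18 - \frac{11}{2}\right) - -891 = \frac{25}{2} + 891 = \frac{1807}{2}$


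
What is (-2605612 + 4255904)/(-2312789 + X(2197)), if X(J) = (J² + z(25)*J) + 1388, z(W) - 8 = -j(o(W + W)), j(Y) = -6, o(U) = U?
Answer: 117878/181869 ≈ 0.64815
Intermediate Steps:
z(W) = 14 (z(W) = 8 - 1*(-6) = 8 + 6 = 14)
X(J) = 1388 + J² + 14*J (X(J) = (J² + 14*J) + 1388 = 1388 + J² + 14*J)
(-2605612 + 4255904)/(-2312789 + X(2197)) = (-2605612 + 4255904)/(-2312789 + (1388 + 2197² + 14*2197)) = 1650292/(-2312789 + (1388 + 4826809 + 30758)) = 1650292/(-2312789 + 4858955) = 1650292/2546166 = 1650292*(1/2546166) = 117878/181869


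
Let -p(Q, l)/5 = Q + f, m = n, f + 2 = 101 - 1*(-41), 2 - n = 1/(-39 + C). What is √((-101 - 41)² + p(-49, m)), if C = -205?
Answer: √19709 ≈ 140.39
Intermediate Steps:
n = 489/244 (n = 2 - 1/(-39 - 205) = 2 - 1/(-244) = 2 - 1*(-1/244) = 2 + 1/244 = 489/244 ≈ 2.0041)
f = 140 (f = -2 + (101 - 1*(-41)) = -2 + (101 + 41) = -2 + 142 = 140)
m = 489/244 ≈ 2.0041
p(Q, l) = -700 - 5*Q (p(Q, l) = -5*(Q + 140) = -5*(140 + Q) = -700 - 5*Q)
√((-101 - 41)² + p(-49, m)) = √((-101 - 41)² + (-700 - 5*(-49))) = √((-142)² + (-700 + 245)) = √(20164 - 455) = √19709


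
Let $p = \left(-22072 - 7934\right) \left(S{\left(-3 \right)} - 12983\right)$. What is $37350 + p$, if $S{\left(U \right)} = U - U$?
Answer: $389605248$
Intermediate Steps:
$S{\left(U \right)} = 0$
$p = 389567898$ ($p = \left(-22072 - 7934\right) \left(0 - 12983\right) = \left(-30006\right) \left(-12983\right) = 389567898$)
$37350 + p = 37350 + 389567898 = 389605248$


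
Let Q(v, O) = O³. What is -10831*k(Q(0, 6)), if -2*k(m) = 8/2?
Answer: 21662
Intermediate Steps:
k(m) = -2 (k(m) = -4/2 = -½*4 = -2)
-10831*k(Q(0, 6)) = -10831*(-2) = 21662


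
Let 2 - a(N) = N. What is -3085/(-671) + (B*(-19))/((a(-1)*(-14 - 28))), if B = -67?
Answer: -465473/84546 ≈ -5.5056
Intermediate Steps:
a(N) = 2 - N
-3085/(-671) + (B*(-19))/((a(-1)*(-14 - 28))) = -3085/(-671) + (-67*(-19))/(((2 - 1*(-1))*(-14 - 28))) = -3085*(-1/671) + 1273/(((2 + 1)*(-42))) = 3085/671 + 1273/((3*(-42))) = 3085/671 + 1273/(-126) = 3085/671 + 1273*(-1/126) = 3085/671 - 1273/126 = -465473/84546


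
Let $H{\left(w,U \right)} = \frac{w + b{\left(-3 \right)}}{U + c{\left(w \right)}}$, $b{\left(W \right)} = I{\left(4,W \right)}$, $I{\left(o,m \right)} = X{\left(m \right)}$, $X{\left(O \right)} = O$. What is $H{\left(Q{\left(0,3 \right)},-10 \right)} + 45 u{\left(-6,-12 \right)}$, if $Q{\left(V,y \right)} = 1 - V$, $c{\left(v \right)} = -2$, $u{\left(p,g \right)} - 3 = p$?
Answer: $- \frac{809}{6} \approx -134.83$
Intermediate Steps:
$u{\left(p,g \right)} = 3 + p$
$I{\left(o,m \right)} = m$
$b{\left(W \right)} = W$
$H{\left(w,U \right)} = \frac{-3 + w}{-2 + U}$ ($H{\left(w,U \right)} = \frac{w - 3}{U - 2} = \frac{-3 + w}{-2 + U}$)
$H{\left(Q{\left(0,3 \right)},-10 \right)} + 45 u{\left(-6,-12 \right)} = \frac{-3 + \left(1 - 0\right)}{-2 - 10} + 45 \left(3 - 6\right) = \frac{-3 + \left(1 + 0\right)}{-12} + 45 \left(-3\right) = - \frac{-3 + 1}{12} - 135 = \left(- \frac{1}{12}\right) \left(-2\right) - 135 = \frac{1}{6} - 135 = - \frac{809}{6}$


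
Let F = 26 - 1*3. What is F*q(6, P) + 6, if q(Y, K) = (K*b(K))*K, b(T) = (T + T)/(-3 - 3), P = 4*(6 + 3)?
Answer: -357690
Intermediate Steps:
P = 36 (P = 4*9 = 36)
b(T) = -T/3 (b(T) = (2*T)/(-6) = (2*T)*(-⅙) = -T/3)
q(Y, K) = -K³/3 (q(Y, K) = (K*(-K/3))*K = (-K²/3)*K = -K³/3)
F = 23 (F = 26 - 3 = 23)
F*q(6, P) + 6 = 23*(-⅓*36³) + 6 = 23*(-⅓*46656) + 6 = 23*(-15552) + 6 = -357696 + 6 = -357690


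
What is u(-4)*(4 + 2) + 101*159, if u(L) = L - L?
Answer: 16059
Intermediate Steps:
u(L) = 0
u(-4)*(4 + 2) + 101*159 = 0*(4 + 2) + 101*159 = 0*6 + 16059 = 0 + 16059 = 16059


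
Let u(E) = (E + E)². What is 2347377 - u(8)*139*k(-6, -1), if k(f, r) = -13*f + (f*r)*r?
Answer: -214671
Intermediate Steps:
u(E) = 4*E² (u(E) = (2*E)² = 4*E²)
k(f, r) = -13*f + f*r²
2347377 - u(8)*139*k(-6, -1) = 2347377 - (4*8²)*139*(-6*(-13 + (-1)²)) = 2347377 - (4*64)*139*(-6*(-13 + 1)) = 2347377 - 256*139*(-6*(-12)) = 2347377 - 35584*72 = 2347377 - 1*2562048 = 2347377 - 2562048 = -214671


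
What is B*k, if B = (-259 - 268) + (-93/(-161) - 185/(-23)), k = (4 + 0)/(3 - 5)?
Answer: 166918/161 ≈ 1036.8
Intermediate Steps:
k = -2 (k = 4/(-2) = 4*(-½) = -2)
B = -83459/161 (B = -527 + (-93*(-1/161) - 185*(-1/23)) = -527 + (93/161 + 185/23) = -527 + 1388/161 = -83459/161 ≈ -518.38)
B*k = -83459/161*(-2) = 166918/161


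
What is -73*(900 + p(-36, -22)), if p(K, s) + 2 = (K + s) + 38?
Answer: -64094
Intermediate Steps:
p(K, s) = 36 + K + s (p(K, s) = -2 + ((K + s) + 38) = -2 + (38 + K + s) = 36 + K + s)
-73*(900 + p(-36, -22)) = -73*(900 + (36 - 36 - 22)) = -73*(900 - 22) = -73*878 = -64094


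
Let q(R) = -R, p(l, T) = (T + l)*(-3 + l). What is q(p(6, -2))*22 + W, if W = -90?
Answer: -354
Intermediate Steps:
p(l, T) = (-3 + l)*(T + l)
q(p(6, -2))*22 + W = -(6**2 - 3*(-2) - 3*6 - 2*6)*22 - 90 = -(36 + 6 - 18 - 12)*22 - 90 = -1*12*22 - 90 = -12*22 - 90 = -264 - 90 = -354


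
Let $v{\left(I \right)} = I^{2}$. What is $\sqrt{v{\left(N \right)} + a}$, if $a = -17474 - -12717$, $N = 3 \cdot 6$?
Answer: $i \sqrt{4433} \approx 66.581 i$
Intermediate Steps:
$N = 18$
$a = -4757$ ($a = -17474 + 12717 = -4757$)
$\sqrt{v{\left(N \right)} + a} = \sqrt{18^{2} - 4757} = \sqrt{324 - 4757} = \sqrt{-4433} = i \sqrt{4433}$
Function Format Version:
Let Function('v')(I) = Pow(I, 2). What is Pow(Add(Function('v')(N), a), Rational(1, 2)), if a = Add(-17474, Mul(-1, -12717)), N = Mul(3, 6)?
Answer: Mul(I, Pow(4433, Rational(1, 2))) ≈ Mul(66.581, I)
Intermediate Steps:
N = 18
a = -4757 (a = Add(-17474, 12717) = -4757)
Pow(Add(Function('v')(N), a), Rational(1, 2)) = Pow(Add(Pow(18, 2), -4757), Rational(1, 2)) = Pow(Add(324, -4757), Rational(1, 2)) = Pow(-4433, Rational(1, 2)) = Mul(I, Pow(4433, Rational(1, 2)))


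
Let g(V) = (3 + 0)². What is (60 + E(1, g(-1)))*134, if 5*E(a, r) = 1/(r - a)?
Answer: 160867/20 ≈ 8043.4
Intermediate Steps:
g(V) = 9 (g(V) = 3² = 9)
E(a, r) = 1/(5*(r - a))
(60 + E(1, g(-1)))*134 = (60 + 1/(5*(9 - 1*1)))*134 = (60 + 1/(5*(9 - 1)))*134 = (60 + (⅕)/8)*134 = (60 + (⅕)*(⅛))*134 = (60 + 1/40)*134 = (2401/40)*134 = 160867/20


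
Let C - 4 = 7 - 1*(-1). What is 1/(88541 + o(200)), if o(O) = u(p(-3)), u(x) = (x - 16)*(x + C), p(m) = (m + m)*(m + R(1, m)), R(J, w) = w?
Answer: 1/89501 ≈ 1.1173e-5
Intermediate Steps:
C = 12 (C = 4 + (7 - 1*(-1)) = 4 + (7 + 1) = 4 + 8 = 12)
p(m) = 4*m² (p(m) = (m + m)*(m + m) = (2*m)*(2*m) = 4*m²)
u(x) = (-16 + x)*(12 + x) (u(x) = (x - 16)*(x + 12) = (-16 + x)*(12 + x))
o(O) = 960 (o(O) = -192 + (4*(-3)²)² - 16*(-3)² = -192 + (4*9)² - 16*9 = -192 + 36² - 4*36 = -192 + 1296 - 144 = 960)
1/(88541 + o(200)) = 1/(88541 + 960) = 1/89501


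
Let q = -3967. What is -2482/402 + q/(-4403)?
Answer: -4666756/885003 ≈ -5.2732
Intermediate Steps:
-2482/402 + q/(-4403) = -2482/402 - 3967/(-4403) = -2482*1/402 - 3967*(-1/4403) = -1241/201 + 3967/4403 = -4666756/885003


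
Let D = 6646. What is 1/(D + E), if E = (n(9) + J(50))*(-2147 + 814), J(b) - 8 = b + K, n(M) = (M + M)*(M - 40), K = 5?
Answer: 1/666481 ≈ 1.5004e-6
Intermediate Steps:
n(M) = 2*M*(-40 + M) (n(M) = (2*M)*(-40 + M) = 2*M*(-40 + M))
J(b) = 13 + b (J(b) = 8 + (b + 5) = 8 + (5 + b) = 13 + b)
E = 659835 (E = (2*9*(-40 + 9) + (13 + 50))*(-2147 + 814) = (2*9*(-31) + 63)*(-1333) = (-558 + 63)*(-1333) = -495*(-1333) = 659835)
1/(D + E) = 1/(6646 + 659835) = 1/666481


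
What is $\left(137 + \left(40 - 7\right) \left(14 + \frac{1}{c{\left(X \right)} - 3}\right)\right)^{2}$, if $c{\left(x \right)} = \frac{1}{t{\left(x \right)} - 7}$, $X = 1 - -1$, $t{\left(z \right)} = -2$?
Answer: $\frac{271425625}{784} \approx 3.4621 \cdot 10^{5}$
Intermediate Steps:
$X = 2$ ($X = 1 + 1 = 2$)
$c{\left(x \right)} = - \frac{1}{9}$ ($c{\left(x \right)} = \frac{1}{-2 - 7} = \frac{1}{-9} = - \frac{1}{9}$)
$\left(137 + \left(40 - 7\right) \left(14 + \frac{1}{c{\left(X \right)} - 3}\right)\right)^{2} = \left(137 + \left(40 - 7\right) \left(14 + \frac{1}{- \frac{1}{9} - 3}\right)\right)^{2} = \left(137 + 33 \left(14 + \frac{1}{- \frac{28}{9}}\right)\right)^{2} = \left(137 + 33 \left(14 - \frac{9}{28}\right)\right)^{2} = \left(137 + 33 \cdot \frac{383}{28}\right)^{2} = \left(137 + \frac{12639}{28}\right)^{2} = \left(\frac{16475}{28}\right)^{2} = \frac{271425625}{784}$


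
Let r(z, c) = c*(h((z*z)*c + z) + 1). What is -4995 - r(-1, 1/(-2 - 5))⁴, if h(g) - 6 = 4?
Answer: -12007636/2401 ≈ -5001.1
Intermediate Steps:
h(g) = 10 (h(g) = 6 + 4 = 10)
r(z, c) = 11*c (r(z, c) = c*(10 + 1) = c*11 = 11*c)
-4995 - r(-1, 1/(-2 - 5))⁴ = -4995 - (11/(-2 - 5))⁴ = -4995 - (11/(-7))⁴ = -4995 - (11*(-⅐))⁴ = -4995 - (-11/7)⁴ = -4995 - 1*14641/2401 = -4995 - 14641/2401 = -12007636/2401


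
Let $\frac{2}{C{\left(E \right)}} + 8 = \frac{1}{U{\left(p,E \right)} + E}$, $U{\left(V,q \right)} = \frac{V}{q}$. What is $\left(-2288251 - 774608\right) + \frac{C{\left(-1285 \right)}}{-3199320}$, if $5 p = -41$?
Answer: $- \frac{26969927451272679508}{8805474705585} \approx -3.0629 \cdot 10^{6}$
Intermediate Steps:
$p = - \frac{41}{5}$ ($p = \frac{1}{5} \left(-41\right) = - \frac{41}{5} \approx -8.2$)
$C{\left(E \right)} = \frac{2}{-8 + \frac{1}{E - \frac{41}{5 E}}}$ ($C{\left(E \right)} = \frac{2}{-8 + \frac{1}{- \frac{41}{5 E} + E}} = \frac{2}{-8 + \frac{1}{E - \frac{41}{5 E}}}$)
$\left(-2288251 - 774608\right) + \frac{C{\left(-1285 \right)}}{-3199320} = \left(-2288251 - 774608\right) + \frac{2 \frac{1}{-328 + 5 \left(-1285\right) \left(-1 + 8 \left(-1285\right)\right)} \left(41 - 5 \left(-1285\right)^{2}\right)}{-3199320} = -3062859 + \frac{2 \left(41 - 8256125\right)}{-328 + 5 \left(-1285\right) \left(-1 - 10280\right)} \left(- \frac{1}{3199320}\right) = -3062859 + \frac{2 \left(41 - 8256125\right)}{-328 + 5 \left(-1285\right) \left(-10281\right)} \left(- \frac{1}{3199320}\right) = -3062859 + 2 \frac{1}{-328 + 66055425} \left(-8256084\right) \left(- \frac{1}{3199320}\right) = -3062859 + 2 \cdot \frac{1}{66055097} \left(-8256084\right) \left(- \frac{1}{3199320}\right) = -3062859 - - \frac{688007}{8805474705585} = -3062859 + \frac{688007}{8805474705585} = - \frac{26969927451272679508}{8805474705585}$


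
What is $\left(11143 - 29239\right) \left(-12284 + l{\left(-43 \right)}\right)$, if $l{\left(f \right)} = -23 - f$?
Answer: $221929344$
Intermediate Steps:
$\left(11143 - 29239\right) \left(-12284 + l{\left(-43 \right)}\right) = \left(11143 - 29239\right) \left(-12284 - -20\right) = - 18096 \left(-12284 + \left(-23 + 43\right)\right) = - 18096 \left(-12284 + 20\right) = \left(-18096\right) \left(-12264\right) = 221929344$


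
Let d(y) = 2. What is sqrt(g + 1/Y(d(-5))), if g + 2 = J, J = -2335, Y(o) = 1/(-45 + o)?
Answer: 2*I*sqrt(595) ≈ 48.785*I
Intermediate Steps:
g = -2337 (g = -2 - 2335 = -2337)
sqrt(g + 1/Y(d(-5))) = sqrt(-2337 + 1/(1/(-45 + 2))) = sqrt(-2337 + 1/(1/(-43))) = sqrt(-2337 + 1/(-1/43)) = sqrt(-2337 - 43) = sqrt(-2380) = 2*I*sqrt(595)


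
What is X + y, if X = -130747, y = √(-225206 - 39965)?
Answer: -130747 + I*√265171 ≈ -1.3075e+5 + 514.95*I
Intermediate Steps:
y = I*√265171 (y = √(-265171) = I*√265171 ≈ 514.95*I)
X + y = -130747 + I*√265171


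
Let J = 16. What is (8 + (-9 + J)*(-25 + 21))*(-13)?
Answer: 260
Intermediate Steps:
(8 + (-9 + J)*(-25 + 21))*(-13) = (8 + (-9 + 16)*(-25 + 21))*(-13) = (8 + 7*(-4))*(-13) = (8 - 28)*(-13) = -20*(-13) = 260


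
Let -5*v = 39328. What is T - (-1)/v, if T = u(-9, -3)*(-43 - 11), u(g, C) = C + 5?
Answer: -4247429/39328 ≈ -108.00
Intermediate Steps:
u(g, C) = 5 + C
v = -39328/5 (v = -⅕*39328 = -39328/5 ≈ -7865.6)
T = -108 (T = (5 - 3)*(-43 - 11) = 2*(-54) = -108)
T - (-1)/v = -108 - (-1)/(-39328/5) = -108 - (-1)*(-5)/39328 = -108 - 1*5/39328 = -108 - 5/39328 = -4247429/39328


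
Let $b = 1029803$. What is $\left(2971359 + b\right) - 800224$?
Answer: $3200938$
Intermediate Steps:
$\left(2971359 + b\right) - 800224 = \left(2971359 + 1029803\right) - 800224 = 4001162 - 800224 = 3200938$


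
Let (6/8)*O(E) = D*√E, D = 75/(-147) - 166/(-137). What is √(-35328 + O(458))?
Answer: 2*√(-73103603328 + 1935399*√458)/2877 ≈ 187.9*I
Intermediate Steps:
D = 4709/6713 (D = 75*(-1/147) - 166*(-1/137) = -25/49 + 166/137 = 4709/6713 ≈ 0.70148)
O(E) = 18836*√E/20139 (O(E) = 4*(4709*√E/6713)/3 = 18836*√E/20139)
√(-35328 + O(458)) = √(-35328 + 18836*√458/20139)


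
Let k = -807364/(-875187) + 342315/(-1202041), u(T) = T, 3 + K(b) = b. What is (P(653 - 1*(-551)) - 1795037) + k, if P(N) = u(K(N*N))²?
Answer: 2210670003243591947690263/1052010656667 ≈ 2.1014e+12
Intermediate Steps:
K(b) = -3 + b
k = 670894992019/1052010656667 (k = -807364*(-1/875187) + 342315*(-1/1202041) = 807364/875187 - 342315/1202041 = 670894992019/1052010656667 ≈ 0.63773)
P(N) = (-3 + N²)² (P(N) = (-3 + N*N)² = (-3 + N²)²)
(P(653 - 1*(-551)) - 1795037) + k = ((-3 + (653 - 1*(-551))²)² - 1795037) + 670894992019/1052010656667 = ((-3 + (653 + 551)²)² - 1795037) + 670894992019/1052010656667 = ((-3 + 1204²)² - 1795037) + 670894992019/1052010656667 = ((-3 + 1449616)² - 1795037) + 670894992019/1052010656667 = (1449613² - 1795037) + 670894992019/1052010656667 = (2101377849769 - 1795037) + 670894992019/1052010656667 = 2101376054732 + 670894992019/1052010656667 = 2210670003243591947690263/1052010656667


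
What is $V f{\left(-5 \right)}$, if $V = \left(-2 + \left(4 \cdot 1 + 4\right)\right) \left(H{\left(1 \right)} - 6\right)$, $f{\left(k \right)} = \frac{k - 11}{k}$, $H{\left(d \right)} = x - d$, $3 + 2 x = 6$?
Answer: $- \frac{528}{5} \approx -105.6$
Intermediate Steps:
$x = \frac{3}{2}$ ($x = - \frac{3}{2} + \frac{1}{2} \cdot 6 = - \frac{3}{2} + 3 = \frac{3}{2} \approx 1.5$)
$H{\left(d \right)} = \frac{3}{2} - d$
$f{\left(k \right)} = \frac{-11 + k}{k}$ ($f{\left(k \right)} = \frac{k - 11}{k} = \frac{-11 + k}{k}$)
$V = -33$ ($V = \left(-2 + \left(4 \cdot 1 + 4\right)\right) \left(\left(\frac{3}{2} - 1\right) - 6\right) = \left(-2 + \left(4 + 4\right)\right) \left(\left(\frac{3}{2} - 1\right) - 6\right) = \left(-2 + 8\right) \left(\frac{1}{2} - 6\right) = 6 \left(- \frac{11}{2}\right) = -33$)
$V f{\left(-5 \right)} = - 33 \frac{-11 - 5}{-5} = - 33 \left(\left(- \frac{1}{5}\right) \left(-16\right)\right) = \left(-33\right) \frac{16}{5} = - \frac{528}{5}$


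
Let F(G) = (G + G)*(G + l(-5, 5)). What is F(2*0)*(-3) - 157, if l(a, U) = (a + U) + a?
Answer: -157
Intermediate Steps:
l(a, U) = U + 2*a (l(a, U) = (U + a) + a = U + 2*a)
F(G) = 2*G*(-5 + G) (F(G) = (G + G)*(G + (5 + 2*(-5))) = (2*G)*(G + (5 - 10)) = (2*G)*(G - 5) = (2*G)*(-5 + G) = 2*G*(-5 + G))
F(2*0)*(-3) - 157 = (2*(2*0)*(-5 + 2*0))*(-3) - 157 = (2*0*(-5 + 0))*(-3) - 157 = (2*0*(-5))*(-3) - 157 = 0*(-3) - 157 = 0 - 157 = -157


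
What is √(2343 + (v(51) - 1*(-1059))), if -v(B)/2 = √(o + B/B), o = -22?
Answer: √(3402 - 2*I*√21) ≈ 58.327 - 0.07857*I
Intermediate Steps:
v(B) = -2*I*√21 (v(B) = -2*√(-22 + B/B) = -2*√(-22 + 1) = -2*I*√21)
√(2343 + (v(51) - 1*(-1059))) = √(2343 + (-2*I*√21 - 1*(-1059))) = √(2343 + (-2*I*√21 + 1059)) = √(2343 + (1059 - 2*I*√21)) = √(3402 - 2*I*√21)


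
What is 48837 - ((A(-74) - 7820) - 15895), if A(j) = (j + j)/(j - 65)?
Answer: 10084580/139 ≈ 72551.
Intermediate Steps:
A(j) = 2*j/(-65 + j) (A(j) = (2*j)/(-65 + j) = 2*j/(-65 + j))
48837 - ((A(-74) - 7820) - 15895) = 48837 - ((2*(-74)/(-65 - 74) - 7820) - 15895) = 48837 - ((2*(-74)/(-139) - 7820) - 15895) = 48837 - ((2*(-74)*(-1/139) - 7820) - 15895) = 48837 - ((148/139 - 7820) - 15895) = 48837 - (-1086832/139 - 15895) = 48837 - 1*(-3296237/139) = 48837 + 3296237/139 = 10084580/139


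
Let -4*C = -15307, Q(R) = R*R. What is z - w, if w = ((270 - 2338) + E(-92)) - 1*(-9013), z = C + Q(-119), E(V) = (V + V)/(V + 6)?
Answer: 1898985/172 ≈ 11041.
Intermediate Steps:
E(V) = 2*V/(6 + V) (E(V) = (2*V)/(6 + V) = 2*V/(6 + V))
Q(R) = R**2
C = 15307/4 (C = -1/4*(-15307) = 15307/4 ≈ 3826.8)
z = 71951/4 (z = 15307/4 + (-119)**2 = 15307/4 + 14161 = 71951/4 ≈ 17988.)
w = 298727/43 (w = ((270 - 2338) + 2*(-92)/(6 - 92)) - 1*(-9013) = (-2068 + 2*(-92)/(-86)) + 9013 = (-2068 + 2*(-92)*(-1/86)) + 9013 = (-2068 + 92/43) + 9013 = -88832/43 + 9013 = 298727/43 ≈ 6947.1)
z - w = 71951/4 - 1*298727/43 = 71951/4 - 298727/43 = 1898985/172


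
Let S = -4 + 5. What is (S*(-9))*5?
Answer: -45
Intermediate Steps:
S = 1
(S*(-9))*5 = (1*(-9))*5 = -9*5 = -45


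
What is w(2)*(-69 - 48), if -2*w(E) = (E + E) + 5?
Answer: 1053/2 ≈ 526.50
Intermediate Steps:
w(E) = -5/2 - E (w(E) = -((E + E) + 5)/2 = -(2*E + 5)/2 = -(5 + 2*E)/2 = -5/2 - E)
w(2)*(-69 - 48) = (-5/2 - 1*2)*(-69 - 48) = (-5/2 - 2)*(-117) = -9/2*(-117) = 1053/2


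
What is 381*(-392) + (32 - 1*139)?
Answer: -149459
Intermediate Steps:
381*(-392) + (32 - 1*139) = -149352 + (32 - 139) = -149352 - 107 = -149459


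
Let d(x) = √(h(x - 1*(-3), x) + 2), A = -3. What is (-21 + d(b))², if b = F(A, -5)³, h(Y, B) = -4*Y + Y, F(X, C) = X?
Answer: (21 - √74)² ≈ 153.70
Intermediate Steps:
h(Y, B) = -3*Y
b = -27 (b = (-3)³ = -27)
d(x) = √(-7 - 3*x) (d(x) = √(-3*(x - 1*(-3)) + 2) = √(-3*(x + 3) + 2) = √(-3*(3 + x) + 2) = √((-9 - 3*x) + 2) = √(-7 - 3*x))
(-21 + d(b))² = (-21 + √(-7 - 3*(-27)))² = (-21 + √(-7 + 81))² = (-21 + √74)²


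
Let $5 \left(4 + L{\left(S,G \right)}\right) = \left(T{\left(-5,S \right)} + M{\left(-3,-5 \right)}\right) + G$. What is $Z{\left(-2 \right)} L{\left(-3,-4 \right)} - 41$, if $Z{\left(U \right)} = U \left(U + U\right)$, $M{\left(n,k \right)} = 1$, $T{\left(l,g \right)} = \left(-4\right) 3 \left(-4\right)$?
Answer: $-1$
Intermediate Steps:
$T{\left(l,g \right)} = 48$ ($T{\left(l,g \right)} = \left(-12\right) \left(-4\right) = 48$)
$L{\left(S,G \right)} = \frac{29}{5} + \frac{G}{5}$ ($L{\left(S,G \right)} = -4 + \frac{\left(48 + 1\right) + G}{5} = -4 + \frac{49 + G}{5} = -4 + \left(\frac{49}{5} + \frac{G}{5}\right) = \frac{29}{5} + \frac{G}{5}$)
$Z{\left(U \right)} = 2 U^{2}$ ($Z{\left(U \right)} = U 2 U = 2 U^{2}$)
$Z{\left(-2 \right)} L{\left(-3,-4 \right)} - 41 = 2 \left(-2\right)^{2} \left(\frac{29}{5} + \frac{1}{5} \left(-4\right)\right) - 41 = 2 \cdot 4 \left(\frac{29}{5} - \frac{4}{5}\right) - 41 = 8 \cdot 5 - 41 = 40 - 41 = -1$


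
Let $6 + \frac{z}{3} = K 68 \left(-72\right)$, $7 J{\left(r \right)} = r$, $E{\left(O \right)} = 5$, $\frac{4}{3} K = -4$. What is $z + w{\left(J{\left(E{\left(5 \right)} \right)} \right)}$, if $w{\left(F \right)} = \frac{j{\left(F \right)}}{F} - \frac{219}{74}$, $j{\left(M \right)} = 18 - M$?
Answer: $\frac{16304879}{370} \approx 44067.0$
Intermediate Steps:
$K = -3$ ($K = \frac{3}{4} \left(-4\right) = -3$)
$J{\left(r \right)} = \frac{r}{7}$
$w{\left(F \right)} = - \frac{219}{74} + \frac{18 - F}{F}$ ($w{\left(F \right)} = \frac{18 - F}{F} - \frac{219}{74} = - \frac{219}{74} + \frac{18 - F}{F}$)
$z = 44046$ ($z = -18 + 3 \left(-3\right) 68 \left(-72\right) = -18 + 3 \left(\left(-204\right) \left(-72\right)\right) = -18 + 3 \cdot 14688 = -18 + 44064 = 44046$)
$z + w{\left(J{\left(E{\left(5 \right)} \right)} \right)} = 44046 - \left(\frac{293}{74} - \frac{18}{\frac{1}{7} \cdot 5}\right) = 44046 - \left(\frac{293}{74} - \frac{18}{\frac{5}{7}}\right) = 44046 + \left(- \frac{293}{74} + 18 \cdot \frac{7}{5}\right) = 44046 + \left(- \frac{293}{74} + \frac{126}{5}\right) = 44046 + \frac{7859}{370} = \frac{16304879}{370}$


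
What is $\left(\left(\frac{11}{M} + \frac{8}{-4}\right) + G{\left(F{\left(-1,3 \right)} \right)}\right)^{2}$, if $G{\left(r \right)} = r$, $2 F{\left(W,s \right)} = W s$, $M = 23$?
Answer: $\frac{19321}{2116} \approx 9.1309$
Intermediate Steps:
$F{\left(W,s \right)} = \frac{W s}{2}$
$\left(\left(\frac{11}{M} + \frac{8}{-4}\right) + G{\left(F{\left(-1,3 \right)} \right)}\right)^{2} = \left(\left(\frac{11}{23} + \frac{8}{-4}\right) + \frac{1}{2} \left(-1\right) 3\right)^{2} = \left(\left(11 \cdot \frac{1}{23} + 8 \left(- \frac{1}{4}\right)\right) - \frac{3}{2}\right)^{2} = \left(\left(\frac{11}{23} - 2\right) - \frac{3}{2}\right)^{2} = \left(- \frac{35}{23} - \frac{3}{2}\right)^{2} = \left(- \frac{139}{46}\right)^{2} = \frac{19321}{2116}$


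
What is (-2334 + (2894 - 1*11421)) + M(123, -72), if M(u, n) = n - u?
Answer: -11056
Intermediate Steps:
(-2334 + (2894 - 1*11421)) + M(123, -72) = (-2334 + (2894 - 1*11421)) + (-72 - 1*123) = (-2334 + (2894 - 11421)) + (-72 - 123) = (-2334 - 8527) - 195 = -10861 - 195 = -11056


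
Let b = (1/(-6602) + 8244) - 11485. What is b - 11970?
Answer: -100423023/6602 ≈ -15211.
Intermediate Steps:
b = -21397083/6602 (b = (-1/6602 + 8244) - 11485 = 54426887/6602 - 11485 = -21397083/6602 ≈ -3241.0)
b - 11970 = -21397083/6602 - 11970 = -100423023/6602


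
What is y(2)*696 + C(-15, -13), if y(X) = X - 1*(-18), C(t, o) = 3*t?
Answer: 13875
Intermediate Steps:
y(X) = 18 + X (y(X) = X + 18 = 18 + X)
y(2)*696 + C(-15, -13) = (18 + 2)*696 + 3*(-15) = 20*696 - 45 = 13920 - 45 = 13875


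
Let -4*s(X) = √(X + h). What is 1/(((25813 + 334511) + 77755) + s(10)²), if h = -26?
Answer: 1/438078 ≈ 2.2827e-6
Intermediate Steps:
s(X) = -√(-26 + X)/4 (s(X) = -√(X - 26)/4 = -√(-26 + X)/4)
1/(((25813 + 334511) + 77755) + s(10)²) = 1/(((25813 + 334511) + 77755) + (-√(-26 + 10)/4)²) = 1/((360324 + 77755) + (-I)²) = 1/(438079 + (-I)²) = 1/(438079 - 1) = 1/438078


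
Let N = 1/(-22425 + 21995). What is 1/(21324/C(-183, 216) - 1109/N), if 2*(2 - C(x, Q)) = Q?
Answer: 53/25263448 ≈ 2.0979e-6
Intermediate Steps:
C(x, Q) = 2 - Q/2
N = -1/430 (N = 1/(-430) = -1/430 ≈ -0.0023256)
1/(21324/C(-183, 216) - 1109/N) = 1/(21324/(2 - ½*216) - 1109/(-1/430)) = 1/(21324/(2 - 108) - 1109*(-430)) = 1/(21324/(-106) + 476870) = 1/(21324*(-1/106) + 476870) = 1/(-10662/53 + 476870) = 1/(25263448/53) = 53/25263448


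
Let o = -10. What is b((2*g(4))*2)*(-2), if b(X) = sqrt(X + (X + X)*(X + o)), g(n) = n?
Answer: -8*sqrt(13) ≈ -28.844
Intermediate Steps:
b(X) = sqrt(X + 2*X*(-10 + X)) (b(X) = sqrt(X + (X + X)*(X - 10)) = sqrt(X + (2*X)*(-10 + X)) = sqrt(X + 2*X*(-10 + X)))
b((2*g(4))*2)*(-2) = sqrt(((2*4)*2)*(-19 + 2*((2*4)*2)))*(-2) = sqrt((8*2)*(-19 + 2*(8*2)))*(-2) = sqrt(16*(-19 + 2*16))*(-2) = sqrt(16*(-19 + 32))*(-2) = sqrt(16*13)*(-2) = sqrt(208)*(-2) = (4*sqrt(13))*(-2) = -8*sqrt(13)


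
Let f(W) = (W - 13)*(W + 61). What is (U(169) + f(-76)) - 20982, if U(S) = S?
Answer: -19478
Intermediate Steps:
f(W) = (-13 + W)*(61 + W)
(U(169) + f(-76)) - 20982 = (169 + (-793 + (-76)**2 + 48*(-76))) - 20982 = (169 + (-793 + 5776 - 3648)) - 20982 = (169 + 1335) - 20982 = 1504 - 20982 = -19478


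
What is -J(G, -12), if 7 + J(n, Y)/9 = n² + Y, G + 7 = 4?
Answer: 90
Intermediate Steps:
G = -3 (G = -7 + 4 = -3)
J(n, Y) = -63 + 9*Y + 9*n² (J(n, Y) = -63 + 9*(n² + Y) = -63 + 9*(Y + n²) = -63 + (9*Y + 9*n²) = -63 + 9*Y + 9*n²)
-J(G, -12) = -(-63 + 9*(-12) + 9*(-3)²) = -(-63 - 108 + 9*9) = -(-63 - 108 + 81) = -1*(-90) = 90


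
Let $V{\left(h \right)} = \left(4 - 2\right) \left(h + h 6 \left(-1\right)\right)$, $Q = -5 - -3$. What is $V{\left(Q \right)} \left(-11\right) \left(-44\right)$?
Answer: $9680$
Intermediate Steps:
$Q = -2$ ($Q = -5 + 3 = -2$)
$V{\left(h \right)} = - 10 h$ ($V{\left(h \right)} = 2 \left(h + 6 h \left(-1\right)\right) = 2 \left(h - 6 h\right) = 2 \left(- 5 h\right) = - 10 h$)
$V{\left(Q \right)} \left(-11\right) \left(-44\right) = \left(-10\right) \left(-2\right) \left(-11\right) \left(-44\right) = 20 \left(-11\right) \left(-44\right) = \left(-220\right) \left(-44\right) = 9680$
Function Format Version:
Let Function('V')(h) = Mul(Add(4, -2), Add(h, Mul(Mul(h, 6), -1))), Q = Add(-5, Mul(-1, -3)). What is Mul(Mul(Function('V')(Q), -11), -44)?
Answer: 9680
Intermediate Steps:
Q = -2 (Q = Add(-5, 3) = -2)
Function('V')(h) = Mul(-10, h) (Function('V')(h) = Mul(2, Add(h, Mul(Mul(6, h), -1))) = Mul(2, Add(h, Mul(-6, h))) = Mul(2, Mul(-5, h)) = Mul(-10, h))
Mul(Mul(Function('V')(Q), -11), -44) = Mul(Mul(Mul(-10, -2), -11), -44) = Mul(Mul(20, -11), -44) = Mul(-220, -44) = 9680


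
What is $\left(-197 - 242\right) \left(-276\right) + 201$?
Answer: $121365$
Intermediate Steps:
$\left(-197 - 242\right) \left(-276\right) + 201 = \left(-439\right) \left(-276\right) + 201 = 121164 + 201 = 121365$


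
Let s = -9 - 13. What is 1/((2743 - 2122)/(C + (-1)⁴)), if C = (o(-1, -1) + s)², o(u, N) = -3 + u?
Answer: 677/621 ≈ 1.0902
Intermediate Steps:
s = -22
C = 676 (C = ((-3 - 1) - 22)² = (-4 - 22)² = (-26)² = 676)
1/((2743 - 2122)/(C + (-1)⁴)) = 1/((2743 - 2122)/(676 + (-1)⁴)) = 1/(621/(676 + 1)) = 1/(621/677) = 677/621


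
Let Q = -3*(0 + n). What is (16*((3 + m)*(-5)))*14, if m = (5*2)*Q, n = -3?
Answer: -104160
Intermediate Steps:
Q = 9 (Q = -3*(0 - 3) = -3*(-3) = 9)
m = 90 (m = (5*2)*9 = 10*9 = 90)
(16*((3 + m)*(-5)))*14 = (16*((3 + 90)*(-5)))*14 = (16*(93*(-5)))*14 = (16*(-465))*14 = -7440*14 = -104160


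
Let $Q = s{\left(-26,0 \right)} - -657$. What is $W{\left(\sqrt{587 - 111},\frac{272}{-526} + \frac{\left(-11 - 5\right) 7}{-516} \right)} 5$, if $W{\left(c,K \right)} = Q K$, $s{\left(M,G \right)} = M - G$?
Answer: $- \frac{32117900}{33927} \approx -946.68$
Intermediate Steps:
$Q = 631$ ($Q = \left(-26 - 0\right) - -657 = \left(-26 + 0\right) + 657 = -26 + 657 = 631$)
$W{\left(c,K \right)} = 631 K$
$W{\left(\sqrt{587 - 111},\frac{272}{-526} + \frac{\left(-11 - 5\right) 7}{-516} \right)} 5 = 631 \left(\frac{272}{-526} + \frac{\left(-11 - 5\right) 7}{-516}\right) 5 = 631 \left(272 \left(- \frac{1}{526}\right) + \left(-16\right) 7 \left(- \frac{1}{516}\right)\right) 5 = 631 \left(- \frac{136}{263} - - \frac{28}{129}\right) 5 = 631 \left(- \frac{136}{263} + \frac{28}{129}\right) 5 = 631 \left(- \frac{10180}{33927}\right) 5 = \left(- \frac{6423580}{33927}\right) 5 = - \frac{32117900}{33927}$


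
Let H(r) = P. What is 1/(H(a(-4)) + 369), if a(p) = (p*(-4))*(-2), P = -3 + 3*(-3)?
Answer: 1/357 ≈ 0.0028011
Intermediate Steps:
P = -12 (P = -3 - 9 = -12)
a(p) = 8*p (a(p) = -4*p*(-2) = 8*p)
H(r) = -12
1/(H(a(-4)) + 369) = 1/(-12 + 369) = 1/357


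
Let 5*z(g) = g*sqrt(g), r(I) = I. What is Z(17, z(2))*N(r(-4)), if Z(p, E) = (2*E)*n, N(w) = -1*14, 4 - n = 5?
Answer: 56*sqrt(2)/5 ≈ 15.839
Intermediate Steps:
n = -1 (n = 4 - 1*5 = 4 - 5 = -1)
N(w) = -14
z(g) = g**(3/2)/5 (z(g) = (g*sqrt(g))/5 = g**(3/2)/5)
Z(p, E) = -2*E (Z(p, E) = (2*E)*(-1) = -2*E)
Z(17, z(2))*N(r(-4)) = -2*2**(3/2)/5*(-14) = -2*2*sqrt(2)/5*(-14) = -4*sqrt(2)/5*(-14) = 56*sqrt(2)/5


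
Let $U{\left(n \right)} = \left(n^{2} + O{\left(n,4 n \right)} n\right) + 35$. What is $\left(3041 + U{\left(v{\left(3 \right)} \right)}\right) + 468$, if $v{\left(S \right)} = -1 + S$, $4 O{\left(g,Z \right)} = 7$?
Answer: $\frac{7103}{2} \approx 3551.5$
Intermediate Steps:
$O{\left(g,Z \right)} = \frac{7}{4}$ ($O{\left(g,Z \right)} = \frac{1}{4} \cdot 7 = \frac{7}{4}$)
$U{\left(n \right)} = 35 + n^{2} + \frac{7 n}{4}$ ($U{\left(n \right)} = \left(n^{2} + \frac{7 n}{4}\right) + 35 = 35 + n^{2} + \frac{7 n}{4}$)
$\left(3041 + U{\left(v{\left(3 \right)} \right)}\right) + 468 = \left(3041 + \left(35 + \left(-1 + 3\right)^{2} + \frac{7 \left(-1 + 3\right)}{4}\right)\right) + 468 = \left(3041 + \left(35 + 2^{2} + \frac{7}{4} \cdot 2\right)\right) + 468 = \left(3041 + \left(35 + 4 + \frac{7}{2}\right)\right) + 468 = \left(3041 + \frac{85}{2}\right) + 468 = \frac{6167}{2} + 468 = \frac{7103}{2}$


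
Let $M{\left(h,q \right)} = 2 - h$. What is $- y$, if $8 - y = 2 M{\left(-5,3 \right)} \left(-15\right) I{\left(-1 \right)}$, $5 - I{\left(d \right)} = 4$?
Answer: $-218$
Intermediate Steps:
$I{\left(d \right)} = 1$ ($I{\left(d \right)} = 5 - 4 = 1$)
$y = 218$ ($y = 8 - 2 \left(2 - -5\right) \left(-15\right) 1 = 8 - 2 \left(2 + 5\right) \left(-15\right) 1 = 8 - 2 \cdot 7 \left(-15\right) 1 = 8 - 14 \left(-15\right) 1 = 8 - \left(-210\right) 1 = 8 - -210 = 8 + 210 = 218$)
$- y = \left(-1\right) 218 = -218$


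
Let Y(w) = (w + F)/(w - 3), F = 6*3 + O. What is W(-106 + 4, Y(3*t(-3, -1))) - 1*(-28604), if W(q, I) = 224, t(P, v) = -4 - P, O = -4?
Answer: 28828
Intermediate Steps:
F = 14 (F = 6*3 - 4 = 18 - 4 = 14)
Y(w) = (14 + w)/(-3 + w) (Y(w) = (w + 14)/(w - 3) = (14 + w)/(-3 + w))
W(-106 + 4, Y(3*t(-3, -1))) - 1*(-28604) = 224 - 1*(-28604) = 224 + 28604 = 28828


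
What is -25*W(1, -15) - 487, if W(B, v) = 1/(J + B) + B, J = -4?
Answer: -1511/3 ≈ -503.67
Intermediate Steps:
W(B, v) = B + 1/(-4 + B) (W(B, v) = 1/(-4 + B) + B = B + 1/(-4 + B))
-25*W(1, -15) - 487 = -25*(1 + 1**2 - 4*1)/(-4 + 1) - 487 = -25*(1 + 1 - 4)/(-3) - 487 = -(-25)*(-2)/3 - 487 = -25*2/3 - 487 = -50/3 - 487 = -1511/3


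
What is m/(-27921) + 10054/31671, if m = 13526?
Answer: -49221404/294761997 ≈ -0.16699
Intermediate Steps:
m/(-27921) + 10054/31671 = 13526/(-27921) + 10054/31671 = 13526*(-1/27921) + 10054*(1/31671) = -13526/27921 + 10054/31671 = -49221404/294761997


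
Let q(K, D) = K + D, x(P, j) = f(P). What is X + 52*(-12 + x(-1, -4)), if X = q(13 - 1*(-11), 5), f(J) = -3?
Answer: -751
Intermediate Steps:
x(P, j) = -3
q(K, D) = D + K
X = 29 (X = 5 + (13 - 1*(-11)) = 5 + (13 + 11) = 5 + 24 = 29)
X + 52*(-12 + x(-1, -4)) = 29 + 52*(-12 - 3) = 29 + 52*(-15) = 29 - 780 = -751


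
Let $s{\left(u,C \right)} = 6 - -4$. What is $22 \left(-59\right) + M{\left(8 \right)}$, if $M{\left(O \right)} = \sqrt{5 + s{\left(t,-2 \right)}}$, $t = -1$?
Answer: $-1298 + \sqrt{15} \approx -1294.1$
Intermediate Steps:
$s{\left(u,C \right)} = 10$ ($s{\left(u,C \right)} = 6 + 4 = 10$)
$M{\left(O \right)} = \sqrt{15}$ ($M{\left(O \right)} = \sqrt{5 + 10} = \sqrt{15}$)
$22 \left(-59\right) + M{\left(8 \right)} = 22 \left(-59\right) + \sqrt{15} = -1298 + \sqrt{15}$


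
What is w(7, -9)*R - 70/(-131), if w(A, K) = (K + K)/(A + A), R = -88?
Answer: 104242/917 ≈ 113.68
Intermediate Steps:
w(A, K) = K/A (w(A, K) = (2*K)/((2*A)) = (2*K)*(1/(2*A)) = K/A)
w(7, -9)*R - 70/(-131) = -9/7*(-88) - 70/(-131) = -9*1/7*(-88) - 70*(-1/131) = -9/7*(-88) + 70/131 = 792/7 + 70/131 = 104242/917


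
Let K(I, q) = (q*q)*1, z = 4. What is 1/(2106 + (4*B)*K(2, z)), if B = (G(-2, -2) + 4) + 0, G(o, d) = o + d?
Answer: 1/2106 ≈ 0.00047483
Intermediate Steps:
K(I, q) = q² (K(I, q) = q²*1 = q²)
G(o, d) = d + o
B = 0 (B = ((-2 - 2) + 4) + 0 = (-4 + 4) + 0 = 0 + 0 = 0)
1/(2106 + (4*B)*K(2, z)) = 1/(2106 + (4*0)*4²) = 1/(2106 + 0*16) = 1/(2106 + 0) = 1/2106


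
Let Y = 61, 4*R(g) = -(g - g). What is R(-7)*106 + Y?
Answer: 61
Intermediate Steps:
R(g) = 0 (R(g) = (-(g - g))/4 = (-1*0)/4 = (¼)*0 = 0)
R(-7)*106 + Y = 0*106 + 61 = 0 + 61 = 61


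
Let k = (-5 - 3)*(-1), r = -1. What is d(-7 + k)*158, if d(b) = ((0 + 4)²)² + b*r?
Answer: 40290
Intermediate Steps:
k = 8 (k = -8*(-1) = 8)
d(b) = 256 - b (d(b) = ((0 + 4)²)² + b*(-1) = (4²)² - b = 16² - b = 256 - b)
d(-7 + k)*158 = (256 - (-7 + 8))*158 = (256 - 1*1)*158 = (256 - 1)*158 = 255*158 = 40290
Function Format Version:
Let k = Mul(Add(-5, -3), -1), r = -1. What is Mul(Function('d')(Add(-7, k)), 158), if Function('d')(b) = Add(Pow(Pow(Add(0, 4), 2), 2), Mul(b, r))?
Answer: 40290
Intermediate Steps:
k = 8 (k = Mul(-8, -1) = 8)
Function('d')(b) = Add(256, Mul(-1, b)) (Function('d')(b) = Add(Pow(Pow(Add(0, 4), 2), 2), Mul(b, -1)) = Add(Pow(Pow(4, 2), 2), Mul(-1, b)) = Add(Pow(16, 2), Mul(-1, b)) = Add(256, Mul(-1, b)))
Mul(Function('d')(Add(-7, k)), 158) = Mul(Add(256, Mul(-1, Add(-7, 8))), 158) = Mul(Add(256, Mul(-1, 1)), 158) = Mul(Add(256, -1), 158) = Mul(255, 158) = 40290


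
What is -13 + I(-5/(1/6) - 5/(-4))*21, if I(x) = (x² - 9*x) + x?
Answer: 354797/16 ≈ 22175.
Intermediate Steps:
I(x) = x² - 8*x
-13 + I(-5/(1/6) - 5/(-4))*21 = -13 + ((-5/(1/6) - 5/(-4))*(-8 + (-5/(1/6) - 5/(-4))))*21 = -13 + ((-5/⅙ - 5*(-¼))*(-8 + (-5/⅙ - 5*(-¼))))*21 = -13 + ((-5*6 + 5/4)*(-8 + (-5*6 + 5/4)))*21 = -13 + ((-30 + 5/4)*(-8 + (-30 + 5/4)))*21 = -13 - 115*(-8 - 115/4)/4*21 = -13 - 115/4*(-147/4)*21 = -13 + (16905/16)*21 = -13 + 355005/16 = 354797/16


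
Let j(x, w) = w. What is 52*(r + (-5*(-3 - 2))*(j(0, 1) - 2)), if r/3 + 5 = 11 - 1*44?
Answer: -7228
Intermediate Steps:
r = -114 (r = -15 + 3*(11 - 1*44) = -15 + 3*(11 - 44) = -15 + 3*(-33) = -15 - 99 = -114)
52*(r + (-5*(-3 - 2))*(j(0, 1) - 2)) = 52*(-114 + (-5*(-3 - 2))*(1 - 2)) = 52*(-114 - 5*(-5)*(-1)) = 52*(-114 + 25*(-1)) = 52*(-114 - 25) = 52*(-139) = -7228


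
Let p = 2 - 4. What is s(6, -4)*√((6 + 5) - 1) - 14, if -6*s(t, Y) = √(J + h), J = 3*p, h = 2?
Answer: -14 - I*√10/3 ≈ -14.0 - 1.0541*I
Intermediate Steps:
p = -2
J = -6 (J = 3*(-2) = -6)
s(t, Y) = -I/3 (s(t, Y) = -√(-6 + 2)/6 = -I/3)
s(6, -4)*√((6 + 5) - 1) - 14 = (-I/3)*√((6 + 5) - 1) - 14 = (-I/3)*√(11 - 1) - 14 = (-I/3)*√10 - 14 = -I*√10/3 - 14 = -14 - I*√10/3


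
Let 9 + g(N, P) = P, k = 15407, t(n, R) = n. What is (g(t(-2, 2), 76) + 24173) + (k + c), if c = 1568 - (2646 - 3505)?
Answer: 42074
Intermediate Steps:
c = 2427 (c = 1568 - 1*(-859) = 1568 + 859 = 2427)
g(N, P) = -9 + P
(g(t(-2, 2), 76) + 24173) + (k + c) = ((-9 + 76) + 24173) + (15407 + 2427) = (67 + 24173) + 17834 = 24240 + 17834 = 42074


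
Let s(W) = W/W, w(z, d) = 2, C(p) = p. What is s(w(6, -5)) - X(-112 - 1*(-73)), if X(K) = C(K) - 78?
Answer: 118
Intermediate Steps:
s(W) = 1
X(K) = -78 + K (X(K) = K - 78 = -78 + K)
s(w(6, -5)) - X(-112 - 1*(-73)) = 1 - (-78 + (-112 - 1*(-73))) = 1 - (-78 + (-112 + 73)) = 1 - (-78 - 39) = 1 - 1*(-117) = 1 + 117 = 118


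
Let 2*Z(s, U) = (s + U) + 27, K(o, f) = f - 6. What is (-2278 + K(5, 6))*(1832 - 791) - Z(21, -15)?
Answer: -4742829/2 ≈ -2.3714e+6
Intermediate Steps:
K(o, f) = -6 + f
Z(s, U) = 27/2 + U/2 + s/2 (Z(s, U) = ((s + U) + 27)/2 = ((U + s) + 27)/2 = (27 + U + s)/2 = 27/2 + U/2 + s/2)
(-2278 + K(5, 6))*(1832 - 791) - Z(21, -15) = (-2278 + (-6 + 6))*(1832 - 791) - (27/2 + (½)*(-15) + (½)*21) = (-2278 + 0)*1041 - (27/2 - 15/2 + 21/2) = -2278*1041 - 1*33/2 = -2371398 - 33/2 = -4742829/2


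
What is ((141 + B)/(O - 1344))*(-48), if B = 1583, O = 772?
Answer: 20688/143 ≈ 144.67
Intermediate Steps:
((141 + B)/(O - 1344))*(-48) = ((141 + 1583)/(772 - 1344))*(-48) = (1724/(-572))*(-48) = (1724*(-1/572))*(-48) = -431/143*(-48) = 20688/143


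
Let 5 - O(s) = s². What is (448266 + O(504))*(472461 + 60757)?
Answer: 103580262590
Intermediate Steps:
O(s) = 5 - s²
(448266 + O(504))*(472461 + 60757) = (448266 + (5 - 1*504²))*(472461 + 60757) = (448266 + (5 - 1*254016))*533218 = (448266 + (5 - 254016))*533218 = (448266 - 254011)*533218 = 194255*533218 = 103580262590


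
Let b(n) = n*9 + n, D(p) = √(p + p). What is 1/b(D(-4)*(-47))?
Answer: I*√2/1880 ≈ 0.00075224*I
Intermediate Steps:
D(p) = √2*√p (D(p) = √(2*p) = √2*√p)
b(n) = 10*n (b(n) = 9*n + n = 10*n)
1/b(D(-4)*(-47)) = 1/(10*((√2*√(-4))*(-47))) = 1/(10*((√2*(2*I))*(-47))) = 1/(10*((2*I*√2)*(-47))) = 1/(10*(-94*I*√2)) = 1/(-940*I*√2) = I*√2/1880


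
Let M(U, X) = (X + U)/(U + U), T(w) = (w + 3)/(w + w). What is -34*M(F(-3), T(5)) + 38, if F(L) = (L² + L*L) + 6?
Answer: 613/30 ≈ 20.433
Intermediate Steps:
T(w) = (3 + w)/(2*w) (T(w) = (3 + w)/((2*w)) = (3 + w)*(1/(2*w)) = (3 + w)/(2*w))
F(L) = 6 + 2*L² (F(L) = (L² + L²) + 6 = 2*L² + 6 = 6 + 2*L²)
M(U, X) = (U + X)/(2*U) (M(U, X) = (U + X)/((2*U)) = (U + X)*(1/(2*U)) = (U + X)/(2*U))
-34*M(F(-3), T(5)) + 38 = -17*((6 + 2*(-3)²) + (½)*(3 + 5)/5)/(6 + 2*(-3)²) + 38 = -17*((6 + 2*9) + (½)*(⅕)*8)/(6 + 2*9) + 38 = -17*((6 + 18) + ⅘)/(6 + 18) + 38 = -17*(24 + ⅘)/24 + 38 = -17*124/(24*5) + 38 = -34*31/60 + 38 = -527/30 + 38 = 613/30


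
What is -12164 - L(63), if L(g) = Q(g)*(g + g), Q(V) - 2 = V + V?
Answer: -28292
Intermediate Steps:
Q(V) = 2 + 2*V (Q(V) = 2 + (V + V) = 2 + 2*V)
L(g) = 2*g*(2 + 2*g) (L(g) = (2 + 2*g)*(g + g) = (2 + 2*g)*(2*g) = 2*g*(2 + 2*g))
-12164 - L(63) = -12164 - 4*63*(1 + 63) = -12164 - 4*63*64 = -12164 - 1*16128 = -12164 - 16128 = -28292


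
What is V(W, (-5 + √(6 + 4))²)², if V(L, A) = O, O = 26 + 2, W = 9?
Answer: 784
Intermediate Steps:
O = 28
V(L, A) = 28
V(W, (-5 + √(6 + 4))²)² = 28² = 784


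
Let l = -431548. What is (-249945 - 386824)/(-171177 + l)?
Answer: 636769/602725 ≈ 1.0565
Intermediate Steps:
(-249945 - 386824)/(-171177 + l) = (-249945 - 386824)/(-171177 - 431548) = -636769/(-602725) = -636769*(-1/602725) = 636769/602725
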